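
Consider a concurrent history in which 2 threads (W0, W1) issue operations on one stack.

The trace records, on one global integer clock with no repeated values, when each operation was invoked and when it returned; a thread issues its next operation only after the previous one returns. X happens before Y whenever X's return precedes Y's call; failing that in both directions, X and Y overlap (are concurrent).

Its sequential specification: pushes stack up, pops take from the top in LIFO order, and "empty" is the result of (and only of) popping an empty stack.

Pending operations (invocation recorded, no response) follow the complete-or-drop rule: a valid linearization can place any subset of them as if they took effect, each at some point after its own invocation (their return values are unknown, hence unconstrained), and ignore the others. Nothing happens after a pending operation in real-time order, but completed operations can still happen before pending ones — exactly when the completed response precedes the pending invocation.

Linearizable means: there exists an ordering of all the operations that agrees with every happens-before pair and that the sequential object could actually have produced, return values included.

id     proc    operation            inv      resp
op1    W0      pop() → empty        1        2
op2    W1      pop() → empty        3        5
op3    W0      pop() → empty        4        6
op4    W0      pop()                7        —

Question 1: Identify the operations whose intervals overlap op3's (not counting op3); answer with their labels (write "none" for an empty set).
op3 runs from 4 to 6; window-overlapping ops are concurrent
op1 [1,2]: before
op2 [3,5]: concurrent
op4 [7,…): after

op2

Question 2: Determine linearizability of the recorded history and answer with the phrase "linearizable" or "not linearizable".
a witness: op1, op2, op3
1. op1 pop() → empty, leaving stack <>
2. op2 pop() → empty, leaving stack <>
3. op3 pop() → empty, leaving stack <>

linearizable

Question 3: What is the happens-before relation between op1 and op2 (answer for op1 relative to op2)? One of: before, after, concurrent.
op1 spans [1,2], op2 spans [3,5]
resp(op1)=2 < inv(op2)=3

before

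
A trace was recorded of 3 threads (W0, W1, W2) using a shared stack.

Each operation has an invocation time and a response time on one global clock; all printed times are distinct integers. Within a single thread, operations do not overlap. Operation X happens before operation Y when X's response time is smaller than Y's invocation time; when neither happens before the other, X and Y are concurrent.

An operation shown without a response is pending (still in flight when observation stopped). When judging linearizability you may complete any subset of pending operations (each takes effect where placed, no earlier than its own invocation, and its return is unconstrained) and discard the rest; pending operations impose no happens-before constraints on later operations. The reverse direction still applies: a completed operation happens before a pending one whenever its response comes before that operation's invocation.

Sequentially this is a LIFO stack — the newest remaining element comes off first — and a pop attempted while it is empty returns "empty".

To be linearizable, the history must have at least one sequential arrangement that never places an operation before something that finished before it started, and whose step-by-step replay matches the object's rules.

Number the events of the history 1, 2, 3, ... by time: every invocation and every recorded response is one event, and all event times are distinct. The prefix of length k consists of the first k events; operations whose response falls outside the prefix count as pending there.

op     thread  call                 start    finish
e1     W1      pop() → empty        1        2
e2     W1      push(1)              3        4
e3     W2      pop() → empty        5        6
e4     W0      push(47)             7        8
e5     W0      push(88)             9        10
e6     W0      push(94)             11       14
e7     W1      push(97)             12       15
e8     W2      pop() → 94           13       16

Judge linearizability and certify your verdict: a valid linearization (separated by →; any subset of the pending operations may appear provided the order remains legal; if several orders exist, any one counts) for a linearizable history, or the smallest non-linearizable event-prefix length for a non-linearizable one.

already the first 6 events (up to e3's response at time 6) admit no linearization; the first 5 still do
exhaustive check: the 3 completed stack ops admit one real-time order; illegal
one such order, e1, e2, e3, breaks at step 3 where e3 pop() → empty is illegal

not linearizable — minimal violating prefix: 6 events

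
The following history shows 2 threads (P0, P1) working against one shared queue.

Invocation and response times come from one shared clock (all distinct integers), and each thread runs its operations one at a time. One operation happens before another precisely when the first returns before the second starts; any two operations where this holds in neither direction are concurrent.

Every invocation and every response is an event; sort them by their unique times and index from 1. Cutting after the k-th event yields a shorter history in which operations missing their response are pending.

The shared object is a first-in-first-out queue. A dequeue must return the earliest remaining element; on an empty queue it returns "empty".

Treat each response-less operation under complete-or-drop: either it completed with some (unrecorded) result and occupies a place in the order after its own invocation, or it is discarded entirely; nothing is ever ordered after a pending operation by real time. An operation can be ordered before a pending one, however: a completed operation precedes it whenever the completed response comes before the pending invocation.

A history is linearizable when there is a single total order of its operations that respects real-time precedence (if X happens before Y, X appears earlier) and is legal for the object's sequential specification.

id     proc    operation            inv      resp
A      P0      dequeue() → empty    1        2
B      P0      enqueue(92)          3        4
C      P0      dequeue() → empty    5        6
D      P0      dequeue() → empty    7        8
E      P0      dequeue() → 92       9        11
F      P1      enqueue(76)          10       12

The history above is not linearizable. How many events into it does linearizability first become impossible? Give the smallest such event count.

6

events 1..5 are linearizable; a witness order is A, B:
step 1: A dequeue() → empty — queue <>
step 2: B enqueue(92) — queue <92>
at event 6 (C's time-6 response) nothing linearizes any more
one such order, A, B, C, breaks at step 3 where C dequeue() → empty is illegal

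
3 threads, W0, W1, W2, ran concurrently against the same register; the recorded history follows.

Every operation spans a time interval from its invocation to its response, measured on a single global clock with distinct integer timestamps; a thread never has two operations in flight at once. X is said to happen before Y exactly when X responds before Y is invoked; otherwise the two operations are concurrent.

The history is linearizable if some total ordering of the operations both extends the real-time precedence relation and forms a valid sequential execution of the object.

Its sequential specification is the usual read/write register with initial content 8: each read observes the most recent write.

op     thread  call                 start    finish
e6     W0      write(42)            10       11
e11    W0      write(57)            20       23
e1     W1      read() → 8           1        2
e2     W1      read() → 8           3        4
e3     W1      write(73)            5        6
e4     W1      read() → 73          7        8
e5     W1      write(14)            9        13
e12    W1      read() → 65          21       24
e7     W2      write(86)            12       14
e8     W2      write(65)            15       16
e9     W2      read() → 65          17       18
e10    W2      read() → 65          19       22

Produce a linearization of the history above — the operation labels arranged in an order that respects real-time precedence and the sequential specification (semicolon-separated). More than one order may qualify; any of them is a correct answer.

e1; e2; e3; e4; e5; e6; e7; e8; e9; e10; e12; e11

1. e1 read() → 8, leaving value 8
2. e2 read() → 8, leaving value 8
3. e3 write(73), leaving value 73
4. e4 read() → 73, leaving value 73
5. e5 write(14), leaving value 14
6. e6 write(42), leaving value 42
7. e7 write(86), leaving value 86
8. e8 write(65), leaving value 65
9. e9 read() → 65, leaving value 65
10. e10 read() → 65, leaving value 65
11. e12 read() → 65, leaving value 65
12. e11 write(57), leaving value 57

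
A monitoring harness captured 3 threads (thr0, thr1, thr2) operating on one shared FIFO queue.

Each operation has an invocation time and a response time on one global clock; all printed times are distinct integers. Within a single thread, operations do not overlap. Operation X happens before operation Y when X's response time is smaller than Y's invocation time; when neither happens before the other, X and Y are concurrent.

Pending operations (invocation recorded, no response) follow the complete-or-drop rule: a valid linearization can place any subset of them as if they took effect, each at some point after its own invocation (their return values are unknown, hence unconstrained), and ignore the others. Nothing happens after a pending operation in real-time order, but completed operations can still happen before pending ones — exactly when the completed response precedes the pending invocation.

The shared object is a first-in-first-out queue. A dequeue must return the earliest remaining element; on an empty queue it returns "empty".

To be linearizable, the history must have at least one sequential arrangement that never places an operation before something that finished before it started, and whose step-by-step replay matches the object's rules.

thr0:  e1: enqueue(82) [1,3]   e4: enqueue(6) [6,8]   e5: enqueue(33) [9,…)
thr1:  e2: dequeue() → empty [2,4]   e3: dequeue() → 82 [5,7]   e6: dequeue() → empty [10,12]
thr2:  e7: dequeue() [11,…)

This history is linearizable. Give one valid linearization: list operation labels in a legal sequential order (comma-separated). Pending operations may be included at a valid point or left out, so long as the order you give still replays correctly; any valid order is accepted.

e2, e1, e3, e4, e7, e6

1. e2 dequeue() → empty, leaving queue <>
2. e1 enqueue(82), leaving queue <82>
3. e3 dequeue() → 82, leaving queue <>
4. e4 enqueue(6), leaving queue <6>
5. e7 dequeue() (pending, included), leaving queue <>
6. e6 dequeue() → empty, leaving queue <>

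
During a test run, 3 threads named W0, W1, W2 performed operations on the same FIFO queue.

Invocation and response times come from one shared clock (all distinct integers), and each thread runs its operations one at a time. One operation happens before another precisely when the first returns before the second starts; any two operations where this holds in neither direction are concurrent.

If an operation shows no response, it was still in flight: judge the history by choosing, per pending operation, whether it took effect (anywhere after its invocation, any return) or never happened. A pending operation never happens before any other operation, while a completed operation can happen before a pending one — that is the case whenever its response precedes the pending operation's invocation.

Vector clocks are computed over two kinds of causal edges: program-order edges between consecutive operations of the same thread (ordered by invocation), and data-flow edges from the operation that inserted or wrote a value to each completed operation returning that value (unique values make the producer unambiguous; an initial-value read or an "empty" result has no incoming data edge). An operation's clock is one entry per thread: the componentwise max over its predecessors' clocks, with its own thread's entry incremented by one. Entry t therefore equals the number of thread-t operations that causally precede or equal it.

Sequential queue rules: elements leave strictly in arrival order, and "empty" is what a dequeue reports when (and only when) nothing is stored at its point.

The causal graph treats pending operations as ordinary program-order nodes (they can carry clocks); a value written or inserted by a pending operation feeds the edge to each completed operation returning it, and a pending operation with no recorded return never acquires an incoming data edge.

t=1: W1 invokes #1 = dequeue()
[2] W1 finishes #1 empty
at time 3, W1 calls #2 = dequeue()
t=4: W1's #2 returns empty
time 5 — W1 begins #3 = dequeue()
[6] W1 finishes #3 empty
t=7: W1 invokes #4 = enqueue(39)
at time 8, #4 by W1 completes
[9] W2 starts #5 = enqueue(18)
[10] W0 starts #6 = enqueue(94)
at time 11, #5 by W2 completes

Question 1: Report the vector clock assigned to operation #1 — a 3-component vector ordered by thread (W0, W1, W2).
(0, 1, 0)

no predecessors for #5 (invoked 9): W2 increments from zero → (0, 0, 1)
no predecessors for #1 (invoked 1): W1 increments from zero → (0, 1, 0)
no predecessors for #6 (invoked 10): W0 increments from zero → (1, 0, 0)
VC(#2, invoked at 3): max of VC(#1)=(0, 1, 0), then +1 on thread W1 → (0, 2, 0)
VC(#3, invoked at 5): max of VC(#2)=(0, 2, 0), then +1 on thread W1 → (0, 3, 0)
VC(#4, invoked at 7): max of VC(#3)=(0, 3, 0), then +1 on thread W1 → (0, 4, 0)
target: VC(#1) = (0, 1, 0)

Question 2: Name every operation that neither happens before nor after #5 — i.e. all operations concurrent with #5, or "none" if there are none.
#6

#5 spans [9,11]: anything still running between times 9 and 11 counts as concurrent
#1 [1,2]: before
#2 [3,4]: before
#3 [5,6]: before
#4 [7,8]: before
#6 [10,…): concurrent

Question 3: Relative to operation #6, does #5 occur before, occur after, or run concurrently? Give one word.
concurrent

#5 spans [9,11], #6 spans [10,…)
the intervals overlap in both directions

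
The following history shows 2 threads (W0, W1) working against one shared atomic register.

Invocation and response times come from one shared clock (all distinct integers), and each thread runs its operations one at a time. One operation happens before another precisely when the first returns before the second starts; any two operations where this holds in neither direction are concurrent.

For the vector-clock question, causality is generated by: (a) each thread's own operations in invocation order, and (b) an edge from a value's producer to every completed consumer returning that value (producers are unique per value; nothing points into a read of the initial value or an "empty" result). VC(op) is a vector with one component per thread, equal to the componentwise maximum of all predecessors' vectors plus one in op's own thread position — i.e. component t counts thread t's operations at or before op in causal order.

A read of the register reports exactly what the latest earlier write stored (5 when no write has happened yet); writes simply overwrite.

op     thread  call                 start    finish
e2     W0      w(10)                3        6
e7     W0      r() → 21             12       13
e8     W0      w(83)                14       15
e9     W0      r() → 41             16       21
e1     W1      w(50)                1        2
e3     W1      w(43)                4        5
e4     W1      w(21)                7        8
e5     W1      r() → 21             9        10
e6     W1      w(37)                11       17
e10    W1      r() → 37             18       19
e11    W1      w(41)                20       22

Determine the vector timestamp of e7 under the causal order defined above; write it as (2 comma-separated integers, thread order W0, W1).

root op e1, invoked 1: fresh clock plus W1's own tick → (0, 1)
root op e2, invoked 3: fresh clock plus W0's own tick → (1, 0)
VC(e3, invoked at 4): max of VC(e1)=(0, 1), then +1 on thread W1 → (0, 2)
VC(e4, invoked at 7): max of VC(e3)=(0, 2), then +1 on thread W1 → (0, 3)
VC(e5, invoked at 9): max of VC(e4)=(0, 3), then +1 on thread W1 → (0, 4)
VC(e6, invoked at 11): max of VC(e5)=(0, 4), then +1 on thread W1 → (0, 5)
VC(e7, invoked at 12): max of VC(e2)=(1, 0), VC(e4)=(0, 3), then +1 on thread W0 → (2, 3)
VC(e10, invoked at 18): max of VC(e6)=(0, 5), then +1 on thread W1 → (0, 6)
VC(e8, invoked at 14): max of VC(e7)=(2, 3), then +1 on thread W0 → (3, 3)
VC(e11, invoked at 20): max of VC(e10)=(0, 6), then +1 on thread W1 → (0, 7)
VC(e9, invoked at 16): max of VC(e8)=(3, 3), VC(e11)=(0, 7), then +1 on thread W0 → (4, 7)
target: VC(e7) = (2, 3)

(2, 3)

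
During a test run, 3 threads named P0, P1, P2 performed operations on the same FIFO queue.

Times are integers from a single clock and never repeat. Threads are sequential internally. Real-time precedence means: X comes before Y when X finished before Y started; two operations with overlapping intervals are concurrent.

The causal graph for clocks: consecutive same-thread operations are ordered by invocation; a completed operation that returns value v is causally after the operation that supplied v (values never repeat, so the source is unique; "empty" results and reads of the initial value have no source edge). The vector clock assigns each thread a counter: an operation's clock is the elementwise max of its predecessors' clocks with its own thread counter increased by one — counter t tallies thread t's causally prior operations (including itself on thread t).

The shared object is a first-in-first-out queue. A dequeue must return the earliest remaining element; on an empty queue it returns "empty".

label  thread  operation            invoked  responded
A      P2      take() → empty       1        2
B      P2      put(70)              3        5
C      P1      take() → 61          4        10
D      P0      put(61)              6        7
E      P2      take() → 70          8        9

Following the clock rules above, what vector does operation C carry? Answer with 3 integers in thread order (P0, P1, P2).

A (invocation 1): nothing precedes it; P2's component alone gives (0, 0, 1)
D (invocation 6): nothing precedes it; P0's component alone gives (1, 0, 0)
B, invoked 3, takes VC(A)=(0, 0, 1) under max, adds 1 for P2 → (0, 0, 2)
C, invoked 4, takes VC(D)=(1, 0, 0) under max, adds 1 for P1 → (1, 1, 0)
E, invoked 8, takes VC(B)=(0, 0, 2) under max, adds 1 for P2 → (0, 0, 3)
target: VC(C) = (1, 1, 0)

(1, 1, 0)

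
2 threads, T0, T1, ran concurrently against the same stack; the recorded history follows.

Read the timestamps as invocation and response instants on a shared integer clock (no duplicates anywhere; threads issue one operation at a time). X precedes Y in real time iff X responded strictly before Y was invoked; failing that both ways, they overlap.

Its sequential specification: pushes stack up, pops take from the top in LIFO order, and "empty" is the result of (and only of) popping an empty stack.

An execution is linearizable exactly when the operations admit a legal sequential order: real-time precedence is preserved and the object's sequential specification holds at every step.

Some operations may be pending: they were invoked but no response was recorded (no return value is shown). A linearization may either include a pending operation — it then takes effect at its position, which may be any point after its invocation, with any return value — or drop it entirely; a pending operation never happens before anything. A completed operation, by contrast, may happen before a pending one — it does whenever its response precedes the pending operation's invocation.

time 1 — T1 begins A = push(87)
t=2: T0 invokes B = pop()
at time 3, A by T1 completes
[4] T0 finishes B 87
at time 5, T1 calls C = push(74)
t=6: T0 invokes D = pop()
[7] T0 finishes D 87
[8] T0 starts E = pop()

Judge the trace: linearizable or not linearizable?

not linearizable

cut after 6 events: linearizable; cut after 7 events (D responds, time 7): not linearizable
2 orders of the 3 completed stack ops respect real time; none is legal
no escape via the 1 pending operation (C): every completion choice fails
for example A, B, D (pending dropped) fails at step 3: D pop() → 87 is not legal there
for example B, A, D (pending dropped) fails at step 1: B pop() → 87 is not legal there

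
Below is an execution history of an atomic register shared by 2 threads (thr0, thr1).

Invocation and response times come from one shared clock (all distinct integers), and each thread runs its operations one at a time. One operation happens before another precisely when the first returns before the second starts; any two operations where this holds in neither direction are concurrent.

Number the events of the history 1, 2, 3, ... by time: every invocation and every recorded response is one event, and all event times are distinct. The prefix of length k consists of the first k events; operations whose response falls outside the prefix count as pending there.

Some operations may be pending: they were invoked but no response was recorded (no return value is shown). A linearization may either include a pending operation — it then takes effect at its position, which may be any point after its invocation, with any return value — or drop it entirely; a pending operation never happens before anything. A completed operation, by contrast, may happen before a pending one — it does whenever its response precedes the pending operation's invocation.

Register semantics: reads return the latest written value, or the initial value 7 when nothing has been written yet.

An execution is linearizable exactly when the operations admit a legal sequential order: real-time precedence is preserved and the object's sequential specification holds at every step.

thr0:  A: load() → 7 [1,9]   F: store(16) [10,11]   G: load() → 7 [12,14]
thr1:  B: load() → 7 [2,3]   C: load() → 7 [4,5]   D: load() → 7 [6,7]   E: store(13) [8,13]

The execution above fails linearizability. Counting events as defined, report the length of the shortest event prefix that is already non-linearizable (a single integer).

14

events 1..13 are linearizable; a witness order is A, B, C, D, E, F:
after step 1 (A load() → 7): value 7
after step 2 (B load() → 7): value 7
after step 3 (C load() → 7): value 7
after step 4 (D load() → 7): value 7
after step 5 (E store(13)): value 13
after step 6 (F store(16)): value 16
with event 14 included (G responding at time 14), all real-time-consistent orders fail
one such order, A, B, C, D, E, F, G, breaks at step 7 where G load() → 7 is illegal
one such order, A, B, C, D, F, E, G, breaks at step 7 where G load() → 7 is illegal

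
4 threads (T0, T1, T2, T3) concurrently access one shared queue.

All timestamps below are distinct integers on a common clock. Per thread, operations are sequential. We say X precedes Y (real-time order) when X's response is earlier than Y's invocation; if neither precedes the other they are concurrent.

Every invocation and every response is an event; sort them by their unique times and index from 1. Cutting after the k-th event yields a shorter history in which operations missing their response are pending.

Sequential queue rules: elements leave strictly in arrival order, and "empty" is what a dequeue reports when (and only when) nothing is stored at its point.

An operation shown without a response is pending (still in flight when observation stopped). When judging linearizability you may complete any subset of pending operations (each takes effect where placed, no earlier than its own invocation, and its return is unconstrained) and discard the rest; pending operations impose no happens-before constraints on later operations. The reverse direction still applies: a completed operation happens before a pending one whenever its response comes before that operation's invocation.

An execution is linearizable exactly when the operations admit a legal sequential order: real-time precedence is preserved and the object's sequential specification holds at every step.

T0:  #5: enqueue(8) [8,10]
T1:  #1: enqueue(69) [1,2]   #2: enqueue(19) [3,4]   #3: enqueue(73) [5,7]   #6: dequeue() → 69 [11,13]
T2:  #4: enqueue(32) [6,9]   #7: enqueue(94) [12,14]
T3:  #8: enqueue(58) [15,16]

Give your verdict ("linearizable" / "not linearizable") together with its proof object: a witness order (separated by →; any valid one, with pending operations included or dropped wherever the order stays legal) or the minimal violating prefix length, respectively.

after step 1 (#1 enqueue(69)): queue <69>
after step 2 (#2 enqueue(19)): queue <69,19>
after step 3 (#3 enqueue(73)): queue <69,19,73>
after step 4 (#4 enqueue(32)): queue <69,19,73,32>
after step 5 (#5 enqueue(8)): queue <69,19,73,32,8>
after step 6 (#6 dequeue() → 69): queue <19,73,32,8>
after step 7 (#7 enqueue(94)): queue <19,73,32,8,94>
after step 8 (#8 enqueue(58)): queue <19,73,32,8,94,58>

linearizable — witness: #1 → #2 → #3 → #4 → #5 → #6 → #7 → #8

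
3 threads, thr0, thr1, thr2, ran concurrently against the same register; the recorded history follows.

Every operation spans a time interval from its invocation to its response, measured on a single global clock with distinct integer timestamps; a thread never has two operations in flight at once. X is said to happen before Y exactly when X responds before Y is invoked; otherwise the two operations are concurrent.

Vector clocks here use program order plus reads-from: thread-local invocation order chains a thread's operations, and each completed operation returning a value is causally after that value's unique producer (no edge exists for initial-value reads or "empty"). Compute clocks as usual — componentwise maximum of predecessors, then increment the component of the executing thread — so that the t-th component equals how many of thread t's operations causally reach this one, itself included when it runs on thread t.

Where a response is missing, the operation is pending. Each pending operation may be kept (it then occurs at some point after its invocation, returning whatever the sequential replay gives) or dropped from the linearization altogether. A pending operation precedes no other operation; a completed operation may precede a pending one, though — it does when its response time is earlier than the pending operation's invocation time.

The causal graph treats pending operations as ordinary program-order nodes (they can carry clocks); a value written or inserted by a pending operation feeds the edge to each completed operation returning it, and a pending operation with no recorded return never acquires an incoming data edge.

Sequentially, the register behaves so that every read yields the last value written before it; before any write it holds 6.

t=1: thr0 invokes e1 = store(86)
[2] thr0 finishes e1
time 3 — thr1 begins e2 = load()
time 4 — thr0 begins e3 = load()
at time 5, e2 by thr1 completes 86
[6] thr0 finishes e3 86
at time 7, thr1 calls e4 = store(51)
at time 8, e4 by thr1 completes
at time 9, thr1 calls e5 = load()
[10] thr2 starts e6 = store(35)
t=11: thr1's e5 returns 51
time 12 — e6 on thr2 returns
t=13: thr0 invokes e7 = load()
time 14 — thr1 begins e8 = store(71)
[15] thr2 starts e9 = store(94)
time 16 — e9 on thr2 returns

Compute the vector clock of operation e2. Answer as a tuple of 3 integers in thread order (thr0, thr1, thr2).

e6, invoked 10, has no incoming edges; only thr2's bump applies → (0, 0, 1)
e1, invoked 1, has no incoming edges; only thr0's bump applies → (1, 0, 0)
invoked at 15, e9 merges VC(e6)=(0, 0, 1) and bumps thr2's slot → (0, 0, 2)
invoked at 3, e2 merges VC(e1)=(1, 0, 0) and bumps thr1's slot → (1, 1, 0)
invoked at 4, e3 merges VC(e1)=(1, 0, 0) and bumps thr0's slot → (2, 0, 0)
invoked at 7, e4 merges VC(e2)=(1, 1, 0) and bumps thr1's slot → (1, 2, 0)
invoked at 13, e7 merges VC(e3)=(2, 0, 0) and bumps thr0's slot → (3, 0, 0)
invoked at 9, e5 merges VC(e4)=(1, 2, 0) and bumps thr1's slot → (1, 3, 0)
invoked at 14, e8 merges VC(e5)=(1, 3, 0) and bumps thr1's slot → (1, 4, 0)
target: VC(e2) = (1, 1, 0)

(1, 1, 0)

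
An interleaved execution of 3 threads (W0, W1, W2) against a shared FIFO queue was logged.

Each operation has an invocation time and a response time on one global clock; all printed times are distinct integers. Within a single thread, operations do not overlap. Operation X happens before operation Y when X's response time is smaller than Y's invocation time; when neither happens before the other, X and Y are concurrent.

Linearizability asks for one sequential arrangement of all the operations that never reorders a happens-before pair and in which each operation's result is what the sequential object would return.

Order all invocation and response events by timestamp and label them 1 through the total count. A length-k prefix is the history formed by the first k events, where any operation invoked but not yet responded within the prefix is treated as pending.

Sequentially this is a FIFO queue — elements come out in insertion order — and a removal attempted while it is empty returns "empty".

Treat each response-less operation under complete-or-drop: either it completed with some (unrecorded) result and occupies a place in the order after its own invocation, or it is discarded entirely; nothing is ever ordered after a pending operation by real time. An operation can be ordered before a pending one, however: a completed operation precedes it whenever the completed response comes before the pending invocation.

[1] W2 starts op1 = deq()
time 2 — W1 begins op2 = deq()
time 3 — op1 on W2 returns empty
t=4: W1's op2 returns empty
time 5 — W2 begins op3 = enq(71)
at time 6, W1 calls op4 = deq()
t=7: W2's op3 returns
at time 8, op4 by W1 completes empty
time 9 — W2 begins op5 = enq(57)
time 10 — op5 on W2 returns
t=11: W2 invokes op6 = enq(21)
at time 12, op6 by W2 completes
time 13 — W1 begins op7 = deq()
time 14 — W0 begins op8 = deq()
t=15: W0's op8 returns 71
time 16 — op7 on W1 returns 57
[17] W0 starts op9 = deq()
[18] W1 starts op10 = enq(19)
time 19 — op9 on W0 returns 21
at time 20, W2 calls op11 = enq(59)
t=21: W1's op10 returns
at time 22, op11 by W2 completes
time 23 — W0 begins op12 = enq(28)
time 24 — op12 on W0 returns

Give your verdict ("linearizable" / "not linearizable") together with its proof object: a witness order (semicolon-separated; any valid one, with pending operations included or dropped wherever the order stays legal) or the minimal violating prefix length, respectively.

linearizable — witness: op1; op2; op4; op3; op5; op6; op8; op7; op9; op10; op11; op12

step 1: op1 deq() → empty — queue <>
step 2: op2 deq() → empty — queue <>
step 3: op4 deq() → empty — queue <>
step 4: op3 enq(71) — queue <71>
step 5: op5 enq(57) — queue <71,57>
step 6: op6 enq(21) — queue <71,57,21>
step 7: op8 deq() → 71 — queue <57,21>
step 8: op7 deq() → 57 — queue <21>
step 9: op9 deq() → 21 — queue <>
step 10: op10 enq(19) — queue <19>
step 11: op11 enq(59) — queue <19,59>
step 12: op12 enq(28) — queue <19,59,28>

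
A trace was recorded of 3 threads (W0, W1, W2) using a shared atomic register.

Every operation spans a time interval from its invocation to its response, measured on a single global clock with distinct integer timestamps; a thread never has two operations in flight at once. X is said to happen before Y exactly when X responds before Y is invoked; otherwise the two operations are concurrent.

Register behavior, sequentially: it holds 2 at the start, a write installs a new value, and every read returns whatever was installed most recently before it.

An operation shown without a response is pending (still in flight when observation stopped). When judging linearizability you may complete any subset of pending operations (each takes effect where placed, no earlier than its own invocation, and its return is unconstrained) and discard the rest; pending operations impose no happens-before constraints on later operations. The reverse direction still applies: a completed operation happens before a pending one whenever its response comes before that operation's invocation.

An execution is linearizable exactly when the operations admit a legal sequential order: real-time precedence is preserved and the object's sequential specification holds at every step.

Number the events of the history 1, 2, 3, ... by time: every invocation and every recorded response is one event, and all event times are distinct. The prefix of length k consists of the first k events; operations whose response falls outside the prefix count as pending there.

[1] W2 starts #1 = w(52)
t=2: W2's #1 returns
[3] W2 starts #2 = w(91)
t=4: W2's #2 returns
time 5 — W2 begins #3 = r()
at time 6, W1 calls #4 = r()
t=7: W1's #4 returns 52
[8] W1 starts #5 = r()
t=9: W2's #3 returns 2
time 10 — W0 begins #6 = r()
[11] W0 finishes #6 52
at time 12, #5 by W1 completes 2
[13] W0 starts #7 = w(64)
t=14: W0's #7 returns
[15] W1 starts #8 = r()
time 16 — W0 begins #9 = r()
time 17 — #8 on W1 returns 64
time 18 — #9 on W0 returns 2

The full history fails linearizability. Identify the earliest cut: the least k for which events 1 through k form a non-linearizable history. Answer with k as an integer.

events 1..6 are linearizable; a witness order is #1, #2:
1. #1 w(52), leaving value 52
2. #2 w(91), leaving value 91
at event 7 (#4's time-7 response) nothing linearizes any more
including or dropping the 1 pending operation (#3) in any combination fails
e.g. #1, #2, #4 (pending dropped): illegal at step 3, since #4 r() → 52 cannot apply there

7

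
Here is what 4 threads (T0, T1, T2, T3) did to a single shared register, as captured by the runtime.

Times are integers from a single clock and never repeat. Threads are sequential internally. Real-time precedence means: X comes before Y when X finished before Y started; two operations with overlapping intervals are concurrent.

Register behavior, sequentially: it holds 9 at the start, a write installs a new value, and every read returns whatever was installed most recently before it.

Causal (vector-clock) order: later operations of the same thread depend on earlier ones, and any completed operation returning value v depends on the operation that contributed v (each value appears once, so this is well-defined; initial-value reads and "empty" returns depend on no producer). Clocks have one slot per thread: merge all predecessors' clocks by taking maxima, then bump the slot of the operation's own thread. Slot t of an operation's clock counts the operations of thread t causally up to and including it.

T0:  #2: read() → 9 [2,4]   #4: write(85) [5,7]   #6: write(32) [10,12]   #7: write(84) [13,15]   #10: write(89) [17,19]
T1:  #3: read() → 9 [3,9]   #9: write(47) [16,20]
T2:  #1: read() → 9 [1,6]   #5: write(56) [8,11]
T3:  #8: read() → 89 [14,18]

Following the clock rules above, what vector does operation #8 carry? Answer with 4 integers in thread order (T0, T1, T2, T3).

invoked at 1, #1 has no predecessors; its own T2 bump gives (0, 0, 1, 0)
invoked at 3, #3 has no predecessors; its own T1 bump gives (0, 1, 0, 0)
invoked at 2, #2 has no predecessors; its own T0 bump gives (1, 0, 0, 0)
invoked at 8, #5 merges VC(#1)=(0, 0, 1, 0) and bumps T2's slot → (0, 0, 2, 0)
invoked at 16, #9 merges VC(#3)=(0, 1, 0, 0) and bumps T1's slot → (0, 2, 0, 0)
invoked at 5, #4 merges VC(#2)=(1, 0, 0, 0) and bumps T0's slot → (2, 0, 0, 0)
invoked at 10, #6 merges VC(#4)=(2, 0, 0, 0) and bumps T0's slot → (3, 0, 0, 0)
invoked at 13, #7 merges VC(#6)=(3, 0, 0, 0) and bumps T0's slot → (4, 0, 0, 0)
invoked at 17, #10 merges VC(#7)=(4, 0, 0, 0) and bumps T0's slot → (5, 0, 0, 0)
invoked at 14, #8 merges VC(#10)=(5, 0, 0, 0) and bumps T3's slot → (5, 0, 0, 1)
target: VC(#8) = (5, 0, 0, 1)

(5, 0, 0, 1)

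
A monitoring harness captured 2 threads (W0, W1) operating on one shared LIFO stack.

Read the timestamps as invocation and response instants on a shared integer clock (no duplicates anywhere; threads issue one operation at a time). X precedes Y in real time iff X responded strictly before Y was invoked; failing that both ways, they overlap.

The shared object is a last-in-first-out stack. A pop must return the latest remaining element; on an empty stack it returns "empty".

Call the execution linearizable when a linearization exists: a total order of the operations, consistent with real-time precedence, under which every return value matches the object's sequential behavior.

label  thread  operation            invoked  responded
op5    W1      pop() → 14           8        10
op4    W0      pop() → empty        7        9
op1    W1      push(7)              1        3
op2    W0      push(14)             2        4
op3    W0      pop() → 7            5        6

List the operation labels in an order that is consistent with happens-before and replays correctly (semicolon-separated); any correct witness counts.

after step 1 (op2 push(14)): stack <14>
after step 2 (op1 push(7)): stack <14,7>
after step 3 (op3 pop() → 7): stack <14>
after step 4 (op5 pop() → 14): stack <>
after step 5 (op4 pop() → empty): stack <>

op2; op1; op3; op5; op4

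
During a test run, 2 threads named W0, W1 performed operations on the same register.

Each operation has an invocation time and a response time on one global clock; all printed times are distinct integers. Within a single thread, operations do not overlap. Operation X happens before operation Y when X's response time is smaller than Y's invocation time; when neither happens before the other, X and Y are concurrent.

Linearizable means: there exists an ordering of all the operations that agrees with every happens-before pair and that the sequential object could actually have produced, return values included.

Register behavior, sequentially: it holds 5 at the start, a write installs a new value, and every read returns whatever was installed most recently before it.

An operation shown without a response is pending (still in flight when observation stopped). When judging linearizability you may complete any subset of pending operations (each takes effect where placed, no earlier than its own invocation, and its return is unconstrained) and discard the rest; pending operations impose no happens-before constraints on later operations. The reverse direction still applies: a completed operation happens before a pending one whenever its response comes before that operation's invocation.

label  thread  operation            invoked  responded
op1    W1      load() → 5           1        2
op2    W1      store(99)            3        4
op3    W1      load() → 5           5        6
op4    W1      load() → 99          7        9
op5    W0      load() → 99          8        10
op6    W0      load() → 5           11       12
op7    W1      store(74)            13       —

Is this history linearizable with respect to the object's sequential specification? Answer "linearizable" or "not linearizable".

already the first 6 events (up to op3's response at time 6) admit no linearization; the first 5 still do
the sole real-time-consistent order of 3 completed operations fails the register replay
sample order op1, op2, op3 stalls at step 3 — op3 load() → 5 has no legal effect

not linearizable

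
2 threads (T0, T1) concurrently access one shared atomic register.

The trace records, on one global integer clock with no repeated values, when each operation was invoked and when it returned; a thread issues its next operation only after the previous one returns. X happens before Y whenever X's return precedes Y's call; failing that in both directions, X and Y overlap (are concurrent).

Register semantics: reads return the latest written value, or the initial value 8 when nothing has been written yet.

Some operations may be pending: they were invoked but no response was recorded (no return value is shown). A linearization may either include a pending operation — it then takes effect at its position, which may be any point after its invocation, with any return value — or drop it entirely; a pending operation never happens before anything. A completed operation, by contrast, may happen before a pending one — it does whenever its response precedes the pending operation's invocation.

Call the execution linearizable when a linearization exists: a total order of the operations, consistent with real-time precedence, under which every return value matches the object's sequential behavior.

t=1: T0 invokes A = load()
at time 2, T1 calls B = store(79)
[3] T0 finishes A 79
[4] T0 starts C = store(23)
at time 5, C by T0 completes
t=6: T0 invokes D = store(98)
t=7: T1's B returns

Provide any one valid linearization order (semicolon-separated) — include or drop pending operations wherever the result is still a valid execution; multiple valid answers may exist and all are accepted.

1. B store(79), leaving value 79
2. A load() → 79, leaving value 79
3. C store(23), leaving value 23

B; A; C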